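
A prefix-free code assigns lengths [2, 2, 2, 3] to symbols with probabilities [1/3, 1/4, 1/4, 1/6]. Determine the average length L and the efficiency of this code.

Average length L = Σ p_i × l_i = 2.1667 bits
Entropy H = 1.9591 bits
Efficiency η = H/L × 100% = 90.42%


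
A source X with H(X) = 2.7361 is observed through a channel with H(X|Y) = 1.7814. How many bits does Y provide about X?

I(X;Y) = H(X) - H(X|Y)
I(X;Y) = 2.7361 - 1.7814 = 0.9547 bits


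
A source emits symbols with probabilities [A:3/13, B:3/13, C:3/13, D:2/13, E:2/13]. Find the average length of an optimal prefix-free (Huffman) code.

Huffman tree construction:
Combine smallest probabilities repeatedly
Resulting codes:
  A: 00 (length 2)
  B: 01 (length 2)
  C: 10 (length 2)
  D: 110 (length 3)
  E: 111 (length 3)
Average length = Σ p(s) × length(s) = 2.3077 bits


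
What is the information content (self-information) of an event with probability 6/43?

Information content I(x) = -log₂(p(x))
I = -log₂(6/43) = -log₂(0.1395)
I = 2.8413 bits


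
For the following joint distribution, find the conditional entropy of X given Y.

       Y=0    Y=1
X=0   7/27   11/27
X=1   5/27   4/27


H(X|Y) = Σ_y p(y) H(X|Y=y)
  p(Y=0) = 4/9, H(X|Y=0) = 0.9799
  p(Y=1) = 5/9, H(X|Y=1) = 0.8366
H(X|Y) = 0.4444×0.9799 + 0.5556×0.8366 = 0.9003 bits


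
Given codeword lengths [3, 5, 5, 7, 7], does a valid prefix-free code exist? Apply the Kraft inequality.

Kraft inequality: Σ 2^(-l_i) ≤ 1 for prefix-free code
Calculating: 2^(-3) + 2^(-5) + 2^(-5) + 2^(-7) + 2^(-7)
= 0.125 + 0.03125 + 0.03125 + 0.0078125 + 0.0078125
= 0.2031
Since 0.2031 ≤ 1, prefix-free code exists


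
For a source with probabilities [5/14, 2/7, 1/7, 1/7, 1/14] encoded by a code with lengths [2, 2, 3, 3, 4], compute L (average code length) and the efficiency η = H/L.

Average length L = Σ p_i × l_i = 2.4286 bits
Entropy H = 2.1210 bits
Efficiency η = H/L × 100% = 87.33%


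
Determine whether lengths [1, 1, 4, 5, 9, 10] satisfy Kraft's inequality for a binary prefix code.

Kraft inequality: Σ 2^(-l_i) ≤ 1 for prefix-free code
Calculating: 2^(-1) + 2^(-1) + 2^(-4) + 2^(-5) + 2^(-9) + 2^(-10)
= 0.5 + 0.5 + 0.0625 + 0.03125 + 0.001953125 + 0.0009765625
= 1.0967
Since 1.0967 > 1, prefix-free code does not exist


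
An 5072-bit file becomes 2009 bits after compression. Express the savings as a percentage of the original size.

Space savings = (1 - Compressed/Original) × 100%
= (1 - 2009/5072) × 100%
= 60.39%


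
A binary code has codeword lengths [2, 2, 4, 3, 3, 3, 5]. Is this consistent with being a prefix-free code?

Kraft inequality: Σ 2^(-l_i) ≤ 1 for prefix-free code
Calculating: 2^(-2) + 2^(-2) + 2^(-4) + 2^(-3) + 2^(-3) + 2^(-3) + 2^(-5)
= 0.25 + 0.25 + 0.0625 + 0.125 + 0.125 + 0.125 + 0.03125
= 0.9688
Since 0.9688 ≤ 1, prefix-free code exists


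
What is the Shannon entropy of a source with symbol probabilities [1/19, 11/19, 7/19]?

H(X) = -Σ p(x) log₂ p(x)
  -1/19 × log₂(1/19) = 0.2236
  -11/19 × log₂(11/19) = 0.4565
  -7/19 × log₂(7/19) = 0.5307
H(X) = 1.2108 bits


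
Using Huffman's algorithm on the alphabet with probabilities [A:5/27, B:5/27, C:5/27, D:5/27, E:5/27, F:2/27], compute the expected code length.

Huffman tree construction:
Combine smallest probabilities repeatedly
Resulting codes:
  A: 101 (length 3)
  B: 110 (length 3)
  C: 111 (length 3)
  D: 00 (length 2)
  E: 01 (length 2)
  F: 100 (length 3)
Average length = Σ p(s) × length(s) = 2.6296 bits


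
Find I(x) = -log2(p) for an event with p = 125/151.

Information content I(x) = -log₂(p(x))
I = -log₂(125/151) = -log₂(0.8278)
I = 0.2726 bits


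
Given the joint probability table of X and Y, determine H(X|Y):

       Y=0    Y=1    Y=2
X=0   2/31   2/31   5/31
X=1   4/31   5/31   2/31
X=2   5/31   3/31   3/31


H(X|Y) = Σ_y p(y) H(X|Y=y)
  p(Y=0) = 11/31, H(X|Y=0) = 1.4949
  p(Y=1) = 10/31, H(X|Y=1) = 1.4855
  p(Y=2) = 10/31, H(X|Y=2) = 1.4855
H(X|Y) = 0.3548×1.4949 + 0.3226×1.4855 + 0.3226×1.4855 = 1.4888 bits


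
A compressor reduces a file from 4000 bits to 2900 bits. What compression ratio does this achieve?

Compression ratio = Original / Compressed
= 4000 / 2900 = 1.38:1


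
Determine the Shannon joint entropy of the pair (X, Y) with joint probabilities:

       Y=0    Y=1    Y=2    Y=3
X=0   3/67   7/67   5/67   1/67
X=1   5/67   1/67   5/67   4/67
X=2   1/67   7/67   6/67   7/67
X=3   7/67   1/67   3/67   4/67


H(X,Y) = -Σ p(x,y) log₂ p(x,y)
  p(0,0)=3/67: -0.0448 × log₂(0.0448) = 0.2006
  p(0,1)=7/67: -0.1045 × log₂(0.1045) = 0.3405
  p(0,2)=5/67: -0.0746 × log₂(0.0746) = 0.2794
  p(0,3)=1/67: -0.0149 × log₂(0.0149) = 0.0905
  p(1,0)=5/67: -0.0746 × log₂(0.0746) = 0.2794
  p(1,1)=1/67: -0.0149 × log₂(0.0149) = 0.0905
  p(1,2)=5/67: -0.0746 × log₂(0.0746) = 0.2794
  p(1,3)=4/67: -0.0597 × log₂(0.0597) = 0.2428
  p(2,0)=1/67: -0.0149 × log₂(0.0149) = 0.0905
  p(2,1)=7/67: -0.1045 × log₂(0.1045) = 0.3405
  p(2,2)=6/67: -0.0896 × log₂(0.0896) = 0.3117
  p(2,3)=7/67: -0.1045 × log₂(0.1045) = 0.3405
  p(3,0)=7/67: -0.1045 × log₂(0.1045) = 0.3405
  p(3,1)=1/67: -0.0149 × log₂(0.0149) = 0.0905
  p(3,2)=3/67: -0.0448 × log₂(0.0448) = 0.2006
  p(3,3)=4/67: -0.0597 × log₂(0.0597) = 0.2428
H(X,Y) = 3.7608 bits


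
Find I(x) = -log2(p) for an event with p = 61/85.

Information content I(x) = -log₂(p(x))
I = -log₂(61/85) = -log₂(0.7176)
I = 0.4787 bits


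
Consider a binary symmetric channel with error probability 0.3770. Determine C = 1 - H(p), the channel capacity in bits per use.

For BSC with error probability p:
C = 1 - H(p) where H(p) is binary entropy
H(0.3770) = -0.3770 × log₂(0.3770) - 0.6230 × log₂(0.6230)
H(p) = 0.9559
C = 1 - 0.9559 = 0.0441 bits/use


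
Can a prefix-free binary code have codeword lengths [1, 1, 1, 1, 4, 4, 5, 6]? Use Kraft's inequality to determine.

Kraft inequality: Σ 2^(-l_i) ≤ 1 for prefix-free code
Calculating: 2^(-1) + 2^(-1) + 2^(-1) + 2^(-1) + 2^(-4) + 2^(-4) + 2^(-5) + 2^(-6)
= 0.5 + 0.5 + 0.5 + 0.5 + 0.0625 + 0.0625 + 0.03125 + 0.015625
= 2.1719
Since 2.1719 > 1, prefix-free code does not exist


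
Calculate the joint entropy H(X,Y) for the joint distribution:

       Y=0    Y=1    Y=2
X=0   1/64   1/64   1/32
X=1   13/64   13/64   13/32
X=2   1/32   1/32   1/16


H(X,Y) = -Σ p(x,y) log₂ p(x,y)
  p(0,0)=1/64: -0.0156 × log₂(0.0156) = 0.0938
  p(0,1)=1/64: -0.0156 × log₂(0.0156) = 0.0938
  p(0,2)=1/32: -0.0312 × log₂(0.0312) = 0.1562
  p(1,0)=13/64: -0.2031 × log₂(0.2031) = 0.4671
  p(1,1)=13/64: -0.2031 × log₂(0.2031) = 0.4671
  p(1,2)=13/32: -0.4062 × log₂(0.4062) = 0.5279
  p(2,0)=1/32: -0.0312 × log₂(0.0312) = 0.1562
  p(2,1)=1/32: -0.0312 × log₂(0.0312) = 0.1562
  p(2,2)=1/16: -0.0625 × log₂(0.0625) = 0.2500
H(X,Y) = 2.3684 bits


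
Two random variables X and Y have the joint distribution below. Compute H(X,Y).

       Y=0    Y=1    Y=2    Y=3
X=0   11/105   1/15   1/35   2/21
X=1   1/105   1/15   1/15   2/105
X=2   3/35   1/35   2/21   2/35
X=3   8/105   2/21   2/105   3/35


H(X,Y) = -Σ p(x,y) log₂ p(x,y)
  p(0,0)=11/105: -0.1048 × log₂(0.1048) = 0.3410
  p(0,1)=1/15: -0.0667 × log₂(0.0667) = 0.2605
  p(0,2)=1/35: -0.0286 × log₂(0.0286) = 0.1466
  p(0,3)=2/21: -0.0952 × log₂(0.0952) = 0.3231
  p(1,0)=1/105: -0.0095 × log₂(0.0095) = 0.0639
  p(1,1)=1/15: -0.0667 × log₂(0.0667) = 0.2605
  p(1,2)=1/15: -0.0667 × log₂(0.0667) = 0.2605
  p(1,3)=2/105: -0.0190 × log₂(0.0190) = 0.1088
  p(2,0)=3/35: -0.0857 × log₂(0.0857) = 0.3038
  p(2,1)=1/35: -0.0286 × log₂(0.0286) = 0.1466
  p(2,2)=2/21: -0.0952 × log₂(0.0952) = 0.3231
  p(2,3)=2/35: -0.0571 × log₂(0.0571) = 0.2360
  p(3,0)=8/105: -0.0762 × log₂(0.0762) = 0.2830
  p(3,1)=2/21: -0.0952 × log₂(0.0952) = 0.3231
  p(3,2)=2/105: -0.0190 × log₂(0.0190) = 0.1088
  p(3,3)=3/35: -0.0857 × log₂(0.0857) = 0.3038
H(X,Y) = 3.7929 bits


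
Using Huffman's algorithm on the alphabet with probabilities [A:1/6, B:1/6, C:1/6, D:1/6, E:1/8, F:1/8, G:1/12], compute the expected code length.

Huffman tree construction:
Combine smallest probabilities repeatedly
Resulting codes:
  A: 101 (length 3)
  B: 110 (length 3)
  C: 111 (length 3)
  D: 00 (length 2)
  E: 011 (length 3)
  F: 100 (length 3)
  G: 010 (length 3)
Average length = Σ p(s) × length(s) = 2.8333 bits


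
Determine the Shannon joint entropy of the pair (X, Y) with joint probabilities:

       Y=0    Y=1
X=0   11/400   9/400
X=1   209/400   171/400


H(X,Y) = -Σ p(x,y) log₂ p(x,y)
  p(0,0)=11/400: -0.0275 × log₂(0.0275) = 0.1426
  p(0,1)=9/400: -0.0225 × log₂(0.0225) = 0.1232
  p(1,0)=209/400: -0.5225 × log₂(0.5225) = 0.4893
  p(1,1)=171/400: -0.4275 × log₂(0.4275) = 0.5241
H(X,Y) = 1.2792 bits


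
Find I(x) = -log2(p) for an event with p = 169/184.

Information content I(x) = -log₂(p(x))
I = -log₂(169/184) = -log₂(0.9185)
I = 0.1227 bits


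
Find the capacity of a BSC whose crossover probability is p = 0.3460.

For BSC with error probability p:
C = 1 - H(p) where H(p) is binary entropy
H(0.3460) = -0.3460 × log₂(0.3460) - 0.6540 × log₂(0.6540)
H(p) = 0.9304
C = 1 - 0.9304 = 0.0696 bits/use


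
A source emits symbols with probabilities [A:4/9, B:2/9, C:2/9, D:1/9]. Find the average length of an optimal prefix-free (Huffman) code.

Huffman tree construction:
Combine smallest probabilities repeatedly
Resulting codes:
  A: 0 (length 1)
  B: 111 (length 3)
  C: 10 (length 2)
  D: 110 (length 3)
Average length = Σ p(s) × length(s) = 1.8889 bits


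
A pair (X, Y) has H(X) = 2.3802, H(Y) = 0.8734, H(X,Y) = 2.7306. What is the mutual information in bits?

I(X;Y) = H(X) + H(Y) - H(X,Y)
I(X;Y) = 2.3802 + 0.8734 - 2.7306 = 0.523 bits


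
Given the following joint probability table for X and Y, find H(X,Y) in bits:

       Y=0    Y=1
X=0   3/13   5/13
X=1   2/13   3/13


H(X,Y) = -Σ p(x,y) log₂ p(x,y)
  p(0,0)=3/13: -0.2308 × log₂(0.2308) = 0.4882
  p(0,1)=5/13: -0.3846 × log₂(0.3846) = 0.5302
  p(1,0)=2/13: -0.1538 × log₂(0.1538) = 0.4155
  p(1,1)=3/13: -0.2308 × log₂(0.2308) = 0.4882
H(X,Y) = 1.9220 bits


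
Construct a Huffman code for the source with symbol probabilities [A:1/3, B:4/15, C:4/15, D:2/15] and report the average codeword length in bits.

Huffman tree construction:
Combine smallest probabilities repeatedly
Resulting codes:
  A: 11 (length 2)
  B: 01 (length 2)
  C: 10 (length 2)
  D: 00 (length 2)
Average length = Σ p(s) × length(s) = 2.0000 bits


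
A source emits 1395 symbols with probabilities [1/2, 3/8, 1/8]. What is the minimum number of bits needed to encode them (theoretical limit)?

Entropy H = 1.4056 bits/symbol
Minimum bits = H × n = 1.4056 × 1395
= 1960.87 bits


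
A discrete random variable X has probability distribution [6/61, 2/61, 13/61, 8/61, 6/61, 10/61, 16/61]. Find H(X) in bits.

H(X) = -Σ p(x) log₂ p(x)
  -6/61 × log₂(6/61) = 0.3291
  -2/61 × log₂(2/61) = 0.1617
  -13/61 × log₂(13/61) = 0.4753
  -8/61 × log₂(8/61) = 0.3844
  -6/61 × log₂(6/61) = 0.3291
  -10/61 × log₂(10/61) = 0.4277
  -16/61 × log₂(16/61) = 0.5064
H(X) = 2.6136 bits


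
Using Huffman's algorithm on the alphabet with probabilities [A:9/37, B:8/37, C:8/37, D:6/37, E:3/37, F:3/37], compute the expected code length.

Huffman tree construction:
Combine smallest probabilities repeatedly
Resulting codes:
  A: 10 (length 2)
  B: 00 (length 2)
  C: 01 (length 2)
  D: 110 (length 3)
  E: 1110 (length 4)
  F: 1111 (length 4)
Average length = Σ p(s) × length(s) = 2.4865 bits


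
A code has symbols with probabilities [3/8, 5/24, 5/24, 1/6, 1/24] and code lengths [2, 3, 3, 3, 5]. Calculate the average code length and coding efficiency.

Average length L = Σ p_i × l_i = 2.7083 bits
Entropy H = 2.0954 bits
Efficiency η = H/L × 100% = 77.37%


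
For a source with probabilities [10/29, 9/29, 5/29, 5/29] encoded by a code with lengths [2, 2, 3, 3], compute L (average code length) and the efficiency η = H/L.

Average length L = Σ p_i × l_i = 2.3448 bits
Entropy H = 1.9281 bits
Efficiency η = H/L × 100% = 82.23%


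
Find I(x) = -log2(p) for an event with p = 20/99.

Information content I(x) = -log₂(p(x))
I = -log₂(20/99) = -log₂(0.2020)
I = 2.3074 bits


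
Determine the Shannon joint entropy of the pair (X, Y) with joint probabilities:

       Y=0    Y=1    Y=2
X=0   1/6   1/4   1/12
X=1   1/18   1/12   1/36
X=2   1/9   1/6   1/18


H(X,Y) = -Σ p(x,y) log₂ p(x,y)
  p(0,0)=1/6: -0.1667 × log₂(0.1667) = 0.4308
  p(0,1)=1/4: -0.2500 × log₂(0.2500) = 0.5000
  p(0,2)=1/12: -0.0833 × log₂(0.0833) = 0.2987
  p(1,0)=1/18: -0.0556 × log₂(0.0556) = 0.2317
  p(1,1)=1/12: -0.0833 × log₂(0.0833) = 0.2987
  p(1,2)=1/36: -0.0278 × log₂(0.0278) = 0.1436
  p(2,0)=1/9: -0.1111 × log₂(0.1111) = 0.3522
  p(2,1)=1/6: -0.1667 × log₂(0.1667) = 0.4308
  p(2,2)=1/18: -0.0556 × log₂(0.0556) = 0.2317
H(X,Y) = 2.9183 bits


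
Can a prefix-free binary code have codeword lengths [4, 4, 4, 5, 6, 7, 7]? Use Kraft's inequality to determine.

Kraft inequality: Σ 2^(-l_i) ≤ 1 for prefix-free code
Calculating: 2^(-4) + 2^(-4) + 2^(-4) + 2^(-5) + 2^(-6) + 2^(-7) + 2^(-7)
= 0.0625 + 0.0625 + 0.0625 + 0.03125 + 0.015625 + 0.0078125 + 0.0078125
= 0.2500
Since 0.2500 ≤ 1, prefix-free code exists


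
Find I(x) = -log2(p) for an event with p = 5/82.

Information content I(x) = -log₂(p(x))
I = -log₂(5/82) = -log₂(0.0610)
I = 4.0356 bits


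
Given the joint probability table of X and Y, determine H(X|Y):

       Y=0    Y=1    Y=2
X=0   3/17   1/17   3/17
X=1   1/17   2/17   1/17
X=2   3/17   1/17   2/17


H(X|Y) = Σ_y p(y) H(X|Y=y)
  p(Y=0) = 7/17, H(X|Y=0) = 1.4488
  p(Y=1) = 4/17, H(X|Y=1) = 1.5000
  p(Y=2) = 6/17, H(X|Y=2) = 1.4591
H(X|Y) = 0.4118×1.4488 + 0.2353×1.5000 + 0.3529×1.4591 = 1.4645 bits


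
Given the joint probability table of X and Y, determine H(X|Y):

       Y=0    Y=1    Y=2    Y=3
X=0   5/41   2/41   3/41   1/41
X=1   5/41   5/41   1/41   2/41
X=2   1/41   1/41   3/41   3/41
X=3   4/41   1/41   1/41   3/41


H(X|Y) = Σ_y p(y) H(X|Y=y)
  p(Y=0) = 15/41, H(X|Y=0) = 1.8256
  p(Y=1) = 9/41, H(X|Y=1) = 1.6577
  p(Y=2) = 8/41, H(X|Y=2) = 1.8113
  p(Y=3) = 9/41, H(X|Y=3) = 1.8911
H(X|Y) = 0.3659×1.8256 + 0.2195×1.6577 + 0.1951×1.8113 + 0.2195×1.8911 = 1.8003 bits


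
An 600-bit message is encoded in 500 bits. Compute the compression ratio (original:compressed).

Compression ratio = Original / Compressed
= 600 / 500 = 1.20:1


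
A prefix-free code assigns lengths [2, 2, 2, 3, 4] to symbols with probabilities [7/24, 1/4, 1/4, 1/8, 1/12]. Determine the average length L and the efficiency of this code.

Average length L = Σ p_i × l_i = 2.2917 bits
Entropy H = 2.1922 bits
Efficiency η = H/L × 100% = 95.66%


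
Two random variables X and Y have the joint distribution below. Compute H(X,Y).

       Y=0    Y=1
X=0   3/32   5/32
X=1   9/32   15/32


H(X,Y) = -Σ p(x,y) log₂ p(x,y)
  p(0,0)=3/32: -0.0938 × log₂(0.0938) = 0.3202
  p(0,1)=5/32: -0.1562 × log₂(0.1562) = 0.4184
  p(1,0)=9/32: -0.2812 × log₂(0.2812) = 0.5147
  p(1,1)=15/32: -0.4688 × log₂(0.4688) = 0.5124
H(X,Y) = 1.7657 bits


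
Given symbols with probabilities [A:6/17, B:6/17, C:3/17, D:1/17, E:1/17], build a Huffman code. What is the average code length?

Huffman tree construction:
Combine smallest probabilities repeatedly
Resulting codes:
  A: 11 (length 2)
  B: 0 (length 1)
  C: 101 (length 3)
  D: 1000 (length 4)
  E: 1001 (length 4)
Average length = Σ p(s) × length(s) = 2.0588 bits


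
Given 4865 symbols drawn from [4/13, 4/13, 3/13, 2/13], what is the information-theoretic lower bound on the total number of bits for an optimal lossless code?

Entropy H = 1.9501 bits/symbol
Minimum bits = H × n = 1.9501 × 4865
= 9487.06 bits


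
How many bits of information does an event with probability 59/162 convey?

Information content I(x) = -log₂(p(x))
I = -log₂(59/162) = -log₂(0.3642)
I = 1.4572 bits


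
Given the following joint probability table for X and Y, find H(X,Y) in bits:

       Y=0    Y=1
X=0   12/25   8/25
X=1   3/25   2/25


H(X,Y) = -Σ p(x,y) log₂ p(x,y)
  p(0,0)=12/25: -0.4800 × log₂(0.4800) = 0.5083
  p(0,1)=8/25: -0.3200 × log₂(0.3200) = 0.5260
  p(1,0)=3/25: -0.1200 × log₂(0.1200) = 0.3671
  p(1,1)=2/25: -0.0800 × log₂(0.0800) = 0.2915
H(X,Y) = 1.6929 bits


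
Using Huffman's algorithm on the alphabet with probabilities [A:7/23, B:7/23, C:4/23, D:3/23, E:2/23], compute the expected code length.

Huffman tree construction:
Combine smallest probabilities repeatedly
Resulting codes:
  A: 10 (length 2)
  B: 11 (length 2)
  C: 00 (length 2)
  D: 011 (length 3)
  E: 010 (length 3)
Average length = Σ p(s) × length(s) = 2.2174 bits


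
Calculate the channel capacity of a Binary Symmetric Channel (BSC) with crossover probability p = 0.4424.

For BSC with error probability p:
C = 1 - H(p) where H(p) is binary entropy
H(0.4424) = -0.4424 × log₂(0.4424) - 0.5576 × log₂(0.5576)
H(p) = 0.9904
C = 1 - 0.9904 = 0.0096 bits/use


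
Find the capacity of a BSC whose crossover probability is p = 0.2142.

For BSC with error probability p:
C = 1 - H(p) where H(p) is binary entropy
H(0.2142) = -0.2142 × log₂(0.2142) - 0.7858 × log₂(0.7858)
H(p) = 0.7494
C = 1 - 0.7494 = 0.2506 bits/use


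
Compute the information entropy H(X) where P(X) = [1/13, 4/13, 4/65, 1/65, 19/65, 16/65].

H(X) = -Σ p(x) log₂ p(x)
  -1/13 × log₂(1/13) = 0.2846
  -4/13 × log₂(4/13) = 0.5232
  -4/65 × log₂(4/65) = 0.2475
  -1/65 × log₂(1/65) = 0.0927
  -19/65 × log₂(19/65) = 0.5187
  -16/65 × log₂(16/65) = 0.4978
H(X) = 2.1645 bits


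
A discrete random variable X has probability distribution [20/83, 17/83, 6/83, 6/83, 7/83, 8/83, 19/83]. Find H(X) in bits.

H(X) = -Σ p(x) log₂ p(x)
  -20/83 × log₂(20/83) = 0.4947
  -17/83 × log₂(17/83) = 0.4685
  -6/83 × log₂(6/83) = 0.2740
  -6/83 × log₂(6/83) = 0.2740
  -7/83 × log₂(7/83) = 0.3009
  -8/83 × log₂(8/83) = 0.3253
  -19/83 × log₂(19/83) = 0.4869
H(X) = 2.6244 bits


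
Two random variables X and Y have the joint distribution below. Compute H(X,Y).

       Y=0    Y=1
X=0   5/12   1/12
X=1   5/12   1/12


H(X,Y) = -Σ p(x,y) log₂ p(x,y)
  p(0,0)=5/12: -0.4167 × log₂(0.4167) = 0.5263
  p(0,1)=1/12: -0.0833 × log₂(0.0833) = 0.2987
  p(1,0)=5/12: -0.4167 × log₂(0.4167) = 0.5263
  p(1,1)=1/12: -0.0833 × log₂(0.0833) = 0.2987
H(X,Y) = 1.6500 bits


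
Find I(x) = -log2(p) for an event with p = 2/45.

Information content I(x) = -log₂(p(x))
I = -log₂(2/45) = -log₂(0.0444)
I = 4.4919 bits


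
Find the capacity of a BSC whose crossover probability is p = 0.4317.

For BSC with error probability p:
C = 1 - H(p) where H(p) is binary entropy
H(0.4317) = -0.4317 × log₂(0.4317) - 0.5683 × log₂(0.5683)
H(p) = 0.9865
C = 1 - 0.9865 = 0.0135 bits/use


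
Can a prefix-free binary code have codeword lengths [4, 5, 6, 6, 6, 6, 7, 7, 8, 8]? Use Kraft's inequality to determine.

Kraft inequality: Σ 2^(-l_i) ≤ 1 for prefix-free code
Calculating: 2^(-4) + 2^(-5) + 2^(-6) + 2^(-6) + 2^(-6) + 2^(-6) + 2^(-7) + 2^(-7) + 2^(-8) + 2^(-8)
= 0.0625 + 0.03125 + 0.015625 + 0.015625 + 0.015625 + 0.015625 + 0.0078125 + 0.0078125 + 0.00390625 + 0.00390625
= 0.1797
Since 0.1797 ≤ 1, prefix-free code exists


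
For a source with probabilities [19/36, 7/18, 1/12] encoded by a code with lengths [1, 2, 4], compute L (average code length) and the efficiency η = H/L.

Average length L = Σ p_i × l_i = 1.6389 bits
Entropy H = 1.3152 bits
Efficiency η = H/L × 100% = 80.25%


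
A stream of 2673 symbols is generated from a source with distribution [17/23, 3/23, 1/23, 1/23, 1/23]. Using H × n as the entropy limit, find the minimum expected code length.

Entropy H = 1.2957 bits/symbol
Minimum bits = H × n = 1.2957 × 2673
= 3463.30 bits


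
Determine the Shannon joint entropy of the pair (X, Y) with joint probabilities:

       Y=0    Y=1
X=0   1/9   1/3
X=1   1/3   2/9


H(X,Y) = -Σ p(x,y) log₂ p(x,y)
  p(0,0)=1/9: -0.1111 × log₂(0.1111) = 0.3522
  p(0,1)=1/3: -0.3333 × log₂(0.3333) = 0.5283
  p(1,0)=1/3: -0.3333 × log₂(0.3333) = 0.5283
  p(1,1)=2/9: -0.2222 × log₂(0.2222) = 0.4822
H(X,Y) = 1.8911 bits


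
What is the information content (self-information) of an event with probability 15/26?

Information content I(x) = -log₂(p(x))
I = -log₂(15/26) = -log₂(0.5769)
I = 0.7935 bits


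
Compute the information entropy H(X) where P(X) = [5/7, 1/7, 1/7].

H(X) = -Σ p(x) log₂ p(x)
  -5/7 × log₂(5/7) = 0.3467
  -1/7 × log₂(1/7) = 0.4011
  -1/7 × log₂(1/7) = 0.4011
H(X) = 1.1488 bits


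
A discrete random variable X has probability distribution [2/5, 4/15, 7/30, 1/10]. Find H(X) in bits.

H(X) = -Σ p(x) log₂ p(x)
  -2/5 × log₂(2/5) = 0.5288
  -4/15 × log₂(4/15) = 0.5085
  -7/30 × log₂(7/30) = 0.4899
  -1/10 × log₂(1/10) = 0.3322
H(X) = 1.8594 bits


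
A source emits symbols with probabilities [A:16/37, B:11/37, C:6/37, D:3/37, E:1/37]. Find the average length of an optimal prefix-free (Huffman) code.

Huffman tree construction:
Combine smallest probabilities repeatedly
Resulting codes:
  A: 0 (length 1)
  B: 11 (length 2)
  C: 101 (length 3)
  D: 1001 (length 4)
  E: 1000 (length 4)
Average length = Σ p(s) × length(s) = 1.9459 bits


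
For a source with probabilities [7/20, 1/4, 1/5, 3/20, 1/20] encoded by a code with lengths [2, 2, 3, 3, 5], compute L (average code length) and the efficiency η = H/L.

Average length L = Σ p_i × l_i = 2.5000 bits
Entropy H = 2.1211 bits
Efficiency η = H/L × 100% = 84.85%


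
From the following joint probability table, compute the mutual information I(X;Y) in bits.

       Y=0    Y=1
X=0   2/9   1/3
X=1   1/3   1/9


H(X) = 0.9911, H(Y) = 0.9911, H(X,Y) = 1.8911
I(X;Y) = H(X) + H(Y) - H(X,Y) = 0.0911 bits


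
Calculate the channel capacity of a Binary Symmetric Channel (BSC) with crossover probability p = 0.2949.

For BSC with error probability p:
C = 1 - H(p) where H(p) is binary entropy
H(0.2949) = -0.2949 × log₂(0.2949) - 0.7051 × log₂(0.7051)
H(p) = 0.8750
C = 1 - 0.8750 = 0.1250 bits/use


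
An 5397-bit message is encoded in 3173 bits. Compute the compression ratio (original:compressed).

Compression ratio = Original / Compressed
= 5397 / 3173 = 1.70:1


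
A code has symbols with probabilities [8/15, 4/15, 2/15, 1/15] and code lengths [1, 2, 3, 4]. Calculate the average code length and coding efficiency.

Average length L = Σ p_i × l_i = 1.7333 bits
Entropy H = 1.6402 bits
Efficiency η = H/L × 100% = 94.63%


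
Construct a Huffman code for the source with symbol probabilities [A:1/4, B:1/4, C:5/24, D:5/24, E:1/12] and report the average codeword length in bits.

Huffman tree construction:
Combine smallest probabilities repeatedly
Resulting codes:
  A: 01 (length 2)
  B: 10 (length 2)
  C: 111 (length 3)
  D: 00 (length 2)
  E: 110 (length 3)
Average length = Σ p(s) × length(s) = 2.2917 bits


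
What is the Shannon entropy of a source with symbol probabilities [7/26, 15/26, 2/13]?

H(X) = -Σ p(x) log₂ p(x)
  -7/26 × log₂(7/26) = 0.5097
  -15/26 × log₂(15/26) = 0.4578
  -2/13 × log₂(2/13) = 0.4155
H(X) = 1.3829 bits


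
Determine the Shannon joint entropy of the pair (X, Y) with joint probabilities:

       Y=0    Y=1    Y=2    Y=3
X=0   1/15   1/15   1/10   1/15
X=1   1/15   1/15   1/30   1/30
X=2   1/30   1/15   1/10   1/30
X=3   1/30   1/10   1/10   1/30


H(X,Y) = -Σ p(x,y) log₂ p(x,y)
  p(0,0)=1/15: -0.0667 × log₂(0.0667) = 0.2605
  p(0,1)=1/15: -0.0667 × log₂(0.0667) = 0.2605
  p(0,2)=1/10: -0.1000 × log₂(0.1000) = 0.3322
  p(0,3)=1/15: -0.0667 × log₂(0.0667) = 0.2605
  p(1,0)=1/15: -0.0667 × log₂(0.0667) = 0.2605
  p(1,1)=1/15: -0.0667 × log₂(0.0667) = 0.2605
  p(1,2)=1/30: -0.0333 × log₂(0.0333) = 0.1636
  p(1,3)=1/30: -0.0333 × log₂(0.0333) = 0.1636
  p(2,0)=1/30: -0.0333 × log₂(0.0333) = 0.1636
  p(2,1)=1/15: -0.0667 × log₂(0.0667) = 0.2605
  p(2,2)=1/10: -0.1000 × log₂(0.1000) = 0.3322
  p(2,3)=1/30: -0.0333 × log₂(0.0333) = 0.1636
  p(3,0)=1/30: -0.0333 × log₂(0.0333) = 0.1636
  p(3,1)=1/10: -0.1000 × log₂(0.1000) = 0.3322
  p(3,2)=1/10: -0.1000 × log₂(0.1000) = 0.3322
  p(3,3)=1/30: -0.0333 × log₂(0.0333) = 0.1636
H(X,Y) = 3.8729 bits


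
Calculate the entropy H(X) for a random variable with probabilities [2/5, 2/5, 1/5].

H(X) = -Σ p(x) log₂ p(x)
  -2/5 × log₂(2/5) = 0.5288
  -2/5 × log₂(2/5) = 0.5288
  -1/5 × log₂(1/5) = 0.4644
H(X) = 1.5219 bits


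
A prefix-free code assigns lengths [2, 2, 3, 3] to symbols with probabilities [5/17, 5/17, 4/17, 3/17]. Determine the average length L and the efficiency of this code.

Average length L = Σ p_i × l_i = 2.4118 bits
Entropy H = 1.9713 bits
Efficiency η = H/L × 100% = 81.74%


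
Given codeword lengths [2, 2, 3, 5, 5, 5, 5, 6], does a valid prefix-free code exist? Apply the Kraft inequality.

Kraft inequality: Σ 2^(-l_i) ≤ 1 for prefix-free code
Calculating: 2^(-2) + 2^(-2) + 2^(-3) + 2^(-5) + 2^(-5) + 2^(-5) + 2^(-5) + 2^(-6)
= 0.25 + 0.25 + 0.125 + 0.03125 + 0.03125 + 0.03125 + 0.03125 + 0.015625
= 0.7656
Since 0.7656 ≤ 1, prefix-free code exists


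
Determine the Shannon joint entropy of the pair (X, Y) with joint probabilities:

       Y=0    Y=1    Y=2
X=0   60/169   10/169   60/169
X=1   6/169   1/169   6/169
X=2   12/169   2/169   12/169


H(X,Y) = -Σ p(x,y) log₂ p(x,y)
  p(0,0)=60/169: -0.3550 × log₂(0.3550) = 0.5304
  p(0,1)=10/169: -0.0592 × log₂(0.0592) = 0.2414
  p(0,2)=60/169: -0.3550 × log₂(0.3550) = 0.5304
  p(1,0)=6/169: -0.0355 × log₂(0.0355) = 0.1710
  p(1,1)=1/169: -0.0059 × log₂(0.0059) = 0.0438
  p(1,2)=6/169: -0.0355 × log₂(0.0355) = 0.1710
  p(2,0)=12/169: -0.0710 × log₂(0.0710) = 0.2710
  p(2,1)=2/169: -0.0118 × log₂(0.0118) = 0.0758
  p(2,2)=12/169: -0.0710 × log₂(0.0710) = 0.2710
H(X,Y) = 2.3056 bits


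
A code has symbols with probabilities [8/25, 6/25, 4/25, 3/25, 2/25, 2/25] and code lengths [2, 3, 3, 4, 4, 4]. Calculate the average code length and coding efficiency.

Average length L = Σ p_i × l_i = 2.9600 bits
Entropy H = 2.3933 bits
Efficiency η = H/L × 100% = 80.85%


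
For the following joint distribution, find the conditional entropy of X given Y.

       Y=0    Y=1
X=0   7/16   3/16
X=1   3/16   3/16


H(X|Y) = Σ_y p(y) H(X|Y=y)
  p(Y=0) = 5/8, H(X|Y=0) = 0.8813
  p(Y=1) = 3/8, H(X|Y=1) = 1.0000
H(X|Y) = 0.6250×0.8813 + 0.3750×1.0000 = 0.9258 bits


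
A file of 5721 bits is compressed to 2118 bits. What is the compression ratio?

Compression ratio = Original / Compressed
= 5721 / 2118 = 2.70:1


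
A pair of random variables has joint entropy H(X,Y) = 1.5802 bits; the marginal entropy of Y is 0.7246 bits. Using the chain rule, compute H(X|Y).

Chain rule: H(X,Y) = H(X|Y) + H(Y)
H(X|Y) = H(X,Y) - H(Y) = 1.5802 - 0.7246 = 0.8556 bits


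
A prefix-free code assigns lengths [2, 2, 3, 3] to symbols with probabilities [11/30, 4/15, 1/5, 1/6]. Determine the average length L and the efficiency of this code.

Average length L = Σ p_i × l_i = 2.3667 bits
Entropy H = 1.9345 bits
Efficiency η = H/L × 100% = 81.74%


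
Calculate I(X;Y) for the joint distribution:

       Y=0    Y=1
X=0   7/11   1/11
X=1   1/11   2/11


H(X) = 0.8454, H(Y) = 0.8454, H(X,Y) = 1.4911
I(X;Y) = H(X) + H(Y) - H(X,Y) = 0.1996 bits


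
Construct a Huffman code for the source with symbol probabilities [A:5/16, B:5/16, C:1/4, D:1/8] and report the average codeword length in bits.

Huffman tree construction:
Combine smallest probabilities repeatedly
Resulting codes:
  A: 10 (length 2)
  B: 11 (length 2)
  C: 01 (length 2)
  D: 00 (length 2)
Average length = Σ p(s) × length(s) = 2.0000 bits


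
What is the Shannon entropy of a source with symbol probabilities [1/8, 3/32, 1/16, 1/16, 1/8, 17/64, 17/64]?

H(X) = -Σ p(x) log₂ p(x)
  -1/8 × log₂(1/8) = 0.3750
  -3/32 × log₂(3/32) = 0.3202
  -1/16 × log₂(1/16) = 0.2500
  -1/16 × log₂(1/16) = 0.2500
  -1/8 × log₂(1/8) = 0.3750
  -17/64 × log₂(17/64) = 0.5080
  -17/64 × log₂(17/64) = 0.5080
H(X) = 2.5862 bits


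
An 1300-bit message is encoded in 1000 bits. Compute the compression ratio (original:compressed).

Compression ratio = Original / Compressed
= 1300 / 1000 = 1.30:1


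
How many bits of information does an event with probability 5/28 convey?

Information content I(x) = -log₂(p(x))
I = -log₂(5/28) = -log₂(0.1786)
I = 2.4854 bits


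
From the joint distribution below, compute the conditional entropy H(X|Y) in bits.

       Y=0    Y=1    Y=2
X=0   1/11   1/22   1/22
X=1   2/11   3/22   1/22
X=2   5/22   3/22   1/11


H(X|Y) = Σ_y p(y) H(X|Y=y)
  p(Y=0) = 1/2, H(X|Y=0) = 1.4949
  p(Y=1) = 7/22, H(X|Y=1) = 1.4488
  p(Y=2) = 2/11, H(X|Y=2) = 1.5000
H(X|Y) = 0.5000×1.4949 + 0.3182×1.4488 + 0.1818×1.5000 = 1.4812 bits


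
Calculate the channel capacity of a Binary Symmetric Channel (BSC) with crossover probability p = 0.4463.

For BSC with error probability p:
C = 1 - H(p) where H(p) is binary entropy
H(0.4463) = -0.4463 × log₂(0.4463) - 0.5537 × log₂(0.5537)
H(p) = 0.9917
C = 1 - 0.9917 = 0.0083 bits/use


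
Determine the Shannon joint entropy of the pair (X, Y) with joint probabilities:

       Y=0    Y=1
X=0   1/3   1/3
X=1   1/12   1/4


H(X,Y) = -Σ p(x,y) log₂ p(x,y)
  p(0,0)=1/3: -0.3333 × log₂(0.3333) = 0.5283
  p(0,1)=1/3: -0.3333 × log₂(0.3333) = 0.5283
  p(1,0)=1/12: -0.0833 × log₂(0.0833) = 0.2987
  p(1,1)=1/4: -0.2500 × log₂(0.2500) = 0.5000
H(X,Y) = 1.8554 bits


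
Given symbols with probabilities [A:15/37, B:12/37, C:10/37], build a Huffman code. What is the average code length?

Huffman tree construction:
Combine smallest probabilities repeatedly
Resulting codes:
  A: 0 (length 1)
  B: 11 (length 2)
  C: 10 (length 2)
Average length = Σ p(s) × length(s) = 1.5946 bits


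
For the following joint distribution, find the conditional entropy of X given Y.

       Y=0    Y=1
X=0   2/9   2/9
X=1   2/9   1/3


H(X|Y) = Σ_y p(y) H(X|Y=y)
  p(Y=0) = 4/9, H(X|Y=0) = 1.0000
  p(Y=1) = 5/9, H(X|Y=1) = 0.9710
H(X|Y) = 0.4444×1.0000 + 0.5556×0.9710 = 0.9839 bits


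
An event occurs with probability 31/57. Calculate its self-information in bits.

Information content I(x) = -log₂(p(x))
I = -log₂(31/57) = -log₂(0.5439)
I = 0.8787 bits


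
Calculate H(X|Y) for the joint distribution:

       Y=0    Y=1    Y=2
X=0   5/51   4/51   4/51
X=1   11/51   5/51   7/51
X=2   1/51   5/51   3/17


H(X|Y) = Σ_y p(y) H(X|Y=y)
  p(Y=0) = 1/3, H(X|Y=0) = 1.1661
  p(Y=1) = 14/51, H(X|Y=1) = 1.5774
  p(Y=2) = 20/51, H(X|Y=2) = 1.5129
H(X|Y) = 0.3333×1.1661 + 0.2745×1.5774 + 0.3922×1.5129 = 1.4150 bits


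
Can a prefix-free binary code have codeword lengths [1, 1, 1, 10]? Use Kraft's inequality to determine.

Kraft inequality: Σ 2^(-l_i) ≤ 1 for prefix-free code
Calculating: 2^(-1) + 2^(-1) + 2^(-1) + 2^(-10)
= 0.5 + 0.5 + 0.5 + 0.0009765625
= 1.5010
Since 1.5010 > 1, prefix-free code does not exist


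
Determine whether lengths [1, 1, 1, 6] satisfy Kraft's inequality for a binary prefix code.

Kraft inequality: Σ 2^(-l_i) ≤ 1 for prefix-free code
Calculating: 2^(-1) + 2^(-1) + 2^(-1) + 2^(-6)
= 0.5 + 0.5 + 0.5 + 0.015625
= 1.5156
Since 1.5156 > 1, prefix-free code does not exist


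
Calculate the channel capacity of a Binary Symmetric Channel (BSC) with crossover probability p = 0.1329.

For BSC with error probability p:
C = 1 - H(p) where H(p) is binary entropy
H(0.1329) = -0.1329 × log₂(0.1329) - 0.8671 × log₂(0.8671)
H(p) = 0.5653
C = 1 - 0.5653 = 0.4347 bits/use


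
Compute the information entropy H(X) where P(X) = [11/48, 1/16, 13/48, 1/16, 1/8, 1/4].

H(X) = -Σ p(x) log₂ p(x)
  -11/48 × log₂(11/48) = 0.4871
  -1/16 × log₂(1/16) = 0.2500
  -13/48 × log₂(13/48) = 0.5104
  -1/16 × log₂(1/16) = 0.2500
  -1/8 × log₂(1/8) = 0.3750
  -1/4 × log₂(1/4) = 0.5000
H(X) = 2.3725 bits


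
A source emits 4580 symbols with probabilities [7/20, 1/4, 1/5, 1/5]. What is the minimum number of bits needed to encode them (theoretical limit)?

Entropy H = 1.9589 bits/symbol
Minimum bits = H × n = 1.9589 × 4580
= 8971.63 bits


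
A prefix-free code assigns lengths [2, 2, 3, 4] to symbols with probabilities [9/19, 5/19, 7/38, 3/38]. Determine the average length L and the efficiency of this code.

Average length L = Σ p_i × l_i = 2.3421 bits
Entropy H = 1.7562 bits
Efficiency η = H/L × 100% = 74.99%


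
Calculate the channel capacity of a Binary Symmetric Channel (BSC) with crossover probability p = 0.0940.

For BSC with error probability p:
C = 1 - H(p) where H(p) is binary entropy
H(0.0940) = -0.0940 × log₂(0.0940) - 0.9060 × log₂(0.9060)
H(p) = 0.4497
C = 1 - 0.4497 = 0.5503 bits/use


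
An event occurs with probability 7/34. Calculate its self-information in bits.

Information content I(x) = -log₂(p(x))
I = -log₂(7/34) = -log₂(0.2059)
I = 2.2801 bits


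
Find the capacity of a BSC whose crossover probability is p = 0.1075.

For BSC with error probability p:
C = 1 - H(p) where H(p) is binary entropy
H(0.1075) = -0.1075 × log₂(0.1075) - 0.8925 × log₂(0.8925)
H(p) = 0.4923
C = 1 - 0.4923 = 0.5077 bits/use


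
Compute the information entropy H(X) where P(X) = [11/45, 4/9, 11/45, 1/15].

H(X) = -Σ p(x) log₂ p(x)
  -11/45 × log₂(11/45) = 0.4968
  -4/9 × log₂(4/9) = 0.5200
  -11/45 × log₂(11/45) = 0.4968
  -1/15 × log₂(1/15) = 0.2605
H(X) = 1.7741 bits


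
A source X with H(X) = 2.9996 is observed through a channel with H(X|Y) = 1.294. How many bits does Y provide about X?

I(X;Y) = H(X) - H(X|Y)
I(X;Y) = 2.9996 - 1.294 = 1.7056 bits


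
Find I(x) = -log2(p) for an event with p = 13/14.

Information content I(x) = -log₂(p(x))
I = -log₂(13/14) = -log₂(0.9286)
I = 0.1069 bits


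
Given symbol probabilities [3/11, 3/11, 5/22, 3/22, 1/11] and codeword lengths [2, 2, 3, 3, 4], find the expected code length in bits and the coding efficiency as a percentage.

Average length L = Σ p_i × l_i = 2.5455 bits
Entropy H = 2.2147 bits
Efficiency η = H/L × 100% = 87.01%


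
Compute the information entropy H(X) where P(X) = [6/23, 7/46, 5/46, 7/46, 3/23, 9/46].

H(X) = -Σ p(x) log₂ p(x)
  -6/23 × log₂(6/23) = 0.5057
  -7/46 × log₂(7/46) = 0.4133
  -5/46 × log₂(5/46) = 0.3480
  -7/46 × log₂(7/46) = 0.4133
  -3/23 × log₂(3/23) = 0.3833
  -9/46 × log₂(9/46) = 0.4605
H(X) = 2.5242 bits


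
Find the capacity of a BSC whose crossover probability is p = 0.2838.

For BSC with error probability p:
C = 1 - H(p) where H(p) is binary entropy
H(0.2838) = -0.2838 × log₂(0.2838) - 0.7162 × log₂(0.7162)
H(p) = 0.8606
C = 1 - 0.8606 = 0.1394 bits/use


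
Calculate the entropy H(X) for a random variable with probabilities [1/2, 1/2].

H(X) = -Σ p(x) log₂ p(x)
  -1/2 × log₂(1/2) = 0.5000
  -1/2 × log₂(1/2) = 0.5000
H(X) = 1.0000 bits


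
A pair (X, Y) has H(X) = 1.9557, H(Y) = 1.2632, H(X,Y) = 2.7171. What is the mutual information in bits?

I(X;Y) = H(X) + H(Y) - H(X,Y)
I(X;Y) = 1.9557 + 1.2632 - 2.7171 = 0.5018 bits


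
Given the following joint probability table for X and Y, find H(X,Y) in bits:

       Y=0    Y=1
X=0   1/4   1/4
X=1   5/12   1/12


H(X,Y) = -Σ p(x,y) log₂ p(x,y)
  p(0,0)=1/4: -0.2500 × log₂(0.2500) = 0.5000
  p(0,1)=1/4: -0.2500 × log₂(0.2500) = 0.5000
  p(1,0)=5/12: -0.4167 × log₂(0.4167) = 0.5263
  p(1,1)=1/12: -0.0833 × log₂(0.0833) = 0.2987
H(X,Y) = 1.8250 bits


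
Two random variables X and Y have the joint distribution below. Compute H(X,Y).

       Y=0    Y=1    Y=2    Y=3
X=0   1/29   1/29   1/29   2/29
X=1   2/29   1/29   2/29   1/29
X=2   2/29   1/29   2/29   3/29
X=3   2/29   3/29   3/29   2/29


H(X,Y) = -Σ p(x,y) log₂ p(x,y)
  p(0,0)=1/29: -0.0345 × log₂(0.0345) = 0.1675
  p(0,1)=1/29: -0.0345 × log₂(0.0345) = 0.1675
  p(0,2)=1/29: -0.0345 × log₂(0.0345) = 0.1675
  p(0,3)=2/29: -0.0690 × log₂(0.0690) = 0.2661
  p(1,0)=2/29: -0.0690 × log₂(0.0690) = 0.2661
  p(1,1)=1/29: -0.0345 × log₂(0.0345) = 0.1675
  p(1,2)=2/29: -0.0690 × log₂(0.0690) = 0.2661
  p(1,3)=1/29: -0.0345 × log₂(0.0345) = 0.1675
  p(2,0)=2/29: -0.0690 × log₂(0.0690) = 0.2661
  p(2,1)=1/29: -0.0345 × log₂(0.0345) = 0.1675
  p(2,2)=2/29: -0.0690 × log₂(0.0690) = 0.2661
  p(2,3)=3/29: -0.1034 × log₂(0.1034) = 0.3386
  p(3,0)=2/29: -0.0690 × log₂(0.0690) = 0.2661
  p(3,1)=3/29: -0.1034 × log₂(0.1034) = 0.3386
  p(3,2)=3/29: -0.1034 × log₂(0.1034) = 0.3386
  p(3,3)=2/29: -0.0690 × log₂(0.0690) = 0.2661
H(X,Y) = 3.8833 bits


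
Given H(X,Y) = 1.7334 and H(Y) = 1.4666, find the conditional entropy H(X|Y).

Chain rule: H(X,Y) = H(X|Y) + H(Y)
H(X|Y) = H(X,Y) - H(Y) = 1.7334 - 1.4666 = 0.2668 bits


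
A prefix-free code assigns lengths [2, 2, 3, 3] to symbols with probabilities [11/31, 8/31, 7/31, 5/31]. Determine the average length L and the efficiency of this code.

Average length L = Σ p_i × l_i = 2.3871 bits
Entropy H = 1.9440 bits
Efficiency η = H/L × 100% = 81.44%


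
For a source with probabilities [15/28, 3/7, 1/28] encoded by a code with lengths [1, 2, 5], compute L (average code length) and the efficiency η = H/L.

Average length L = Σ p_i × l_i = 1.5714 bits
Entropy H = 1.1780 bits
Efficiency η = H/L × 100% = 74.96%


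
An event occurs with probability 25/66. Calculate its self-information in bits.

Information content I(x) = -log₂(p(x))
I = -log₂(25/66) = -log₂(0.3788)
I = 1.4005 bits


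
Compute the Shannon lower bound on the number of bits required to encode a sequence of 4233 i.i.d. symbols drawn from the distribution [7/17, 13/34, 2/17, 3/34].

Entropy H = 1.7297 bits/symbol
Minimum bits = H × n = 1.7297 × 4233
= 7321.87 bits


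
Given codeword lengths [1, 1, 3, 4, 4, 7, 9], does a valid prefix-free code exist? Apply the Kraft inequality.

Kraft inequality: Σ 2^(-l_i) ≤ 1 for prefix-free code
Calculating: 2^(-1) + 2^(-1) + 2^(-3) + 2^(-4) + 2^(-4) + 2^(-7) + 2^(-9)
= 0.5 + 0.5 + 0.125 + 0.0625 + 0.0625 + 0.0078125 + 0.001953125
= 1.2598
Since 1.2598 > 1, prefix-free code does not exist


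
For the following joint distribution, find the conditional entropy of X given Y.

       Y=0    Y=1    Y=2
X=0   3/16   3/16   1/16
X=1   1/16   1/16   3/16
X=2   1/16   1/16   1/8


H(X|Y) = Σ_y p(y) H(X|Y=y)
  p(Y=0) = 5/16, H(X|Y=0) = 1.3710
  p(Y=1) = 5/16, H(X|Y=1) = 1.3710
  p(Y=2) = 3/8, H(X|Y=2) = 1.4591
H(X|Y) = 0.3125×1.3710 + 0.3125×1.3710 + 0.3750×1.4591 = 1.4040 bits


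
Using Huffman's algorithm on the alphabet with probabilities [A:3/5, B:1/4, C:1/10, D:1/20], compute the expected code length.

Huffman tree construction:
Combine smallest probabilities repeatedly
Resulting codes:
  A: 1 (length 1)
  B: 01 (length 2)
  C: 001 (length 3)
  D: 000 (length 3)
Average length = Σ p(s) × length(s) = 1.5500 bits


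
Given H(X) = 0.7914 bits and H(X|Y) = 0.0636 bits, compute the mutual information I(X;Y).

I(X;Y) = H(X) - H(X|Y)
I(X;Y) = 0.7914 - 0.0636 = 0.7278 bits


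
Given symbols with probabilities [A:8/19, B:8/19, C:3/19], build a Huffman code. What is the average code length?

Huffman tree construction:
Combine smallest probabilities repeatedly
Resulting codes:
  A: 11 (length 2)
  B: 0 (length 1)
  C: 10 (length 2)
Average length = Σ p(s) × length(s) = 1.5789 bits
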